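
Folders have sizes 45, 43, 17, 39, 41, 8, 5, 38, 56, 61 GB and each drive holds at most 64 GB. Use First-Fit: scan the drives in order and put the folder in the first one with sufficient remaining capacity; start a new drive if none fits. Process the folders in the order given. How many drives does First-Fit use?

7

drive 1: place 45 GB, 19 GB left
drive 2: place 43 GB, 21 GB left
drive 1: place 17 GB, 2 GB left
drive 3: place 39 GB, 25 GB left
drive 4: place 41 GB, 23 GB left
drive 2: place 8 GB, 13 GB left
drive 2: place 5 GB, 8 GB left
drive 5: place 38 GB, 26 GB left
drive 6: place 56 GB, 8 GB left
drive 7: place 61 GB, 3 GB left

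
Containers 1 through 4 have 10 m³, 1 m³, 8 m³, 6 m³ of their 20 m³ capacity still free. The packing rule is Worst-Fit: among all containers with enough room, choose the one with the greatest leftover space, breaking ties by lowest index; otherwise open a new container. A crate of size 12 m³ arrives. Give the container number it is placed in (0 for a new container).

No container has ≥ 12 m³ free, so a new container is opened.

0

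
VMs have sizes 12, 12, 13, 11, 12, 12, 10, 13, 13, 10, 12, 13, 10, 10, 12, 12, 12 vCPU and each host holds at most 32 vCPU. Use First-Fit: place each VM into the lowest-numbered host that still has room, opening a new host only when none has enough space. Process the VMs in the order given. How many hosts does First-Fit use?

Put 12 vCPU in host 1; 20 vCPU remain.
Put 12 vCPU in host 1; 8 vCPU remain.
Put 13 vCPU in host 2; 19 vCPU remain.
Put 11 vCPU in host 2; 8 vCPU remain.
Put 12 vCPU in host 3; 20 vCPU remain.
Put 12 vCPU in host 3; 8 vCPU remain.
Put 10 vCPU in host 4; 22 vCPU remain.
Put 13 vCPU in host 4; 9 vCPU remain.
Put 13 vCPU in host 5; 19 vCPU remain.
Put 10 vCPU in host 5; 9 vCPU remain.
Put 12 vCPU in host 6; 20 vCPU remain.
Put 13 vCPU in host 6; 7 vCPU remain.
Put 10 vCPU in host 7; 22 vCPU remain.
Put 10 vCPU in host 7; 12 vCPU remain.
Put 12 vCPU in host 7; 0 vCPU remain.
Put 12 vCPU in host 8; 20 vCPU remain.
Put 12 vCPU in host 8; 8 vCPU remain.

8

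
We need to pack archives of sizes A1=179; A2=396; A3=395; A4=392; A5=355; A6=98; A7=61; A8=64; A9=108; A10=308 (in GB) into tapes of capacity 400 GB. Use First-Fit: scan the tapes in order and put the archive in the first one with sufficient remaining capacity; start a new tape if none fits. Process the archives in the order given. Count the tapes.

Put A1 (179 GB) in tape 1; 221 GB remain.
Put A2 (396 GB) in tape 2; 4 GB remain.
Put A3 (395 GB) in tape 3; 5 GB remain.
Put A4 (392 GB) in tape 4; 8 GB remain.
Put A5 (355 GB) in tape 5; 45 GB remain.
Put A6 (98 GB) in tape 1; 123 GB remain.
Put A7 (61 GB) in tape 1; 62 GB remain.
Put A8 (64 GB) in tape 6; 336 GB remain.
Put A9 (108 GB) in tape 6; 228 GB remain.
Put A10 (308 GB) in tape 7; 92 GB remain.

7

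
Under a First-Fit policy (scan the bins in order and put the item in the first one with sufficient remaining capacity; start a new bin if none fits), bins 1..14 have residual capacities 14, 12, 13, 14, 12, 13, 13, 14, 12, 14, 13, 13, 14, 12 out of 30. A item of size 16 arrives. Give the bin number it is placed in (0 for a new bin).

0

No bin has ≥ 16 free, so a new bin is opened.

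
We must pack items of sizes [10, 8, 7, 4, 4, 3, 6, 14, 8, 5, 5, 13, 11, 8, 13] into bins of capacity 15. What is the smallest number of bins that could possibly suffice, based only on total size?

8 bins

Total size = 10 + 8 + 7 + 4 + 4 + 3 + 6 + 14 + 8 + 5 + 5 + 13 + 11 + 8 + 13 = 119.
⌈119 / 15⌉ = 8.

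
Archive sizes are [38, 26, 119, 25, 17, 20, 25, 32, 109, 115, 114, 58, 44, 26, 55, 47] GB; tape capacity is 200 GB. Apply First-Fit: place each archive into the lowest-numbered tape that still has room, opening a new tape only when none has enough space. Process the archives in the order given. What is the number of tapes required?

38 GB → tape 1 (remaining 162 GB)
26 GB → tape 1 (remaining 136 GB)
119 GB → tape 1 (remaining 17 GB)
25 GB → tape 2 (remaining 175 GB)
17 GB → tape 1 (remaining 0 GB)
20 GB → tape 2 (remaining 155 GB)
25 GB → tape 2 (remaining 130 GB)
32 GB → tape 2 (remaining 98 GB)
109 GB → tape 3 (remaining 91 GB)
115 GB → tape 4 (remaining 85 GB)
114 GB → tape 5 (remaining 86 GB)
58 GB → tape 2 (remaining 40 GB)
44 GB → tape 3 (remaining 47 GB)
26 GB → tape 2 (remaining 14 GB)
55 GB → tape 4 (remaining 30 GB)
47 GB → tape 3 (remaining 0 GB)

5 tapes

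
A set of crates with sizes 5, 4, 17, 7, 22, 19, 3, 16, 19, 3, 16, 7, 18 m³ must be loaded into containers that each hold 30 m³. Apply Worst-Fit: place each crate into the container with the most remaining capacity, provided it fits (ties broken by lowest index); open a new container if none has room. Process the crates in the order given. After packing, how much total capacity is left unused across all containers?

Put 5 m³ in container 1; 25 m³ remain.
Put 4 m³ in container 1; 21 m³ remain.
Put 17 m³ in container 1; 4 m³ remain.
Put 7 m³ in container 2; 23 m³ remain.
Put 22 m³ in container 2; 1 m³ remain.
Put 19 m³ in container 3; 11 m³ remain.
Put 3 m³ in container 3; 8 m³ remain.
Put 16 m³ in container 4; 14 m³ remain.
Put 19 m³ in container 5; 11 m³ remain.
Put 3 m³ in container 4; 11 m³ remain.
Put 16 m³ in container 6; 14 m³ remain.
Put 7 m³ in container 6; 7 m³ remain.
Put 18 m³ in container 7; 12 m³ remain.
7 containers × 30 m³ = 210 m³; used 156 m³; unused 54 m³.

54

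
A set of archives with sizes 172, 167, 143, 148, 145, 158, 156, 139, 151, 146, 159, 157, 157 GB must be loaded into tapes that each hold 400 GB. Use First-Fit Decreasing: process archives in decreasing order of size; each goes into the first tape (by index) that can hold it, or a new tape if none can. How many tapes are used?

7

Sorted descending: 172, 167, 159, 158, 157, 157, 156, 151, 148, 146, 145, 143, 139.
Put 172 GB in tape 1; 228 GB remain.
Put 167 GB in tape 1; 61 GB remain.
Put 159 GB in tape 2; 241 GB remain.
Put 158 GB in tape 2; 83 GB remain.
Put 157 GB in tape 3; 243 GB remain.
Put 157 GB in tape 3; 86 GB remain.
Put 156 GB in tape 4; 244 GB remain.
Put 151 GB in tape 4; 93 GB remain.
Put 148 GB in tape 5; 252 GB remain.
Put 146 GB in tape 5; 106 GB remain.
Put 145 GB in tape 6; 255 GB remain.
Put 143 GB in tape 6; 112 GB remain.
Put 139 GB in tape 7; 261 GB remain.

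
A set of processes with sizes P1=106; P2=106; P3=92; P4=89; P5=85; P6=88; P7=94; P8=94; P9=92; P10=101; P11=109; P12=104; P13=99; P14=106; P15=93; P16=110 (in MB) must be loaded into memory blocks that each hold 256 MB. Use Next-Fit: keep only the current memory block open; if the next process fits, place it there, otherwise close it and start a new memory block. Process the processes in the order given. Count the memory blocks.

Put P1 (106 MB) in memory block 1; 150 MB remain.
Put P2 (106 MB) in memory block 1; 44 MB remain.
Put P3 (92 MB) in memory block 2; 164 MB remain.
Put P4 (89 MB) in memory block 2; 75 MB remain.
Put P5 (85 MB) in memory block 3; 171 MB remain.
Put P6 (88 MB) in memory block 3; 83 MB remain.
Put P7 (94 MB) in memory block 4; 162 MB remain.
Put P8 (94 MB) in memory block 4; 68 MB remain.
Put P9 (92 MB) in memory block 5; 164 MB remain.
Put P10 (101 MB) in memory block 5; 63 MB remain.
Put P11 (109 MB) in memory block 6; 147 MB remain.
Put P12 (104 MB) in memory block 6; 43 MB remain.
Put P13 (99 MB) in memory block 7; 157 MB remain.
Put P14 (106 MB) in memory block 7; 51 MB remain.
Put P15 (93 MB) in memory block 8; 163 MB remain.
Put P16 (110 MB) in memory block 8; 53 MB remain.

8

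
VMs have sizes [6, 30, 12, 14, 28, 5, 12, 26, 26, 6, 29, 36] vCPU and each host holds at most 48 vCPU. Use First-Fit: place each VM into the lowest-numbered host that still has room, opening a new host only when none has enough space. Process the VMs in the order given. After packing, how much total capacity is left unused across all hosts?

58

host 1: place 6 vCPU, 42 vCPU left
host 1: place 30 vCPU, 12 vCPU left
host 1: place 12 vCPU, 0 vCPU left
host 2: place 14 vCPU, 34 vCPU left
host 2: place 28 vCPU, 6 vCPU left
host 2: place 5 vCPU, 1 vCPU left
host 3: place 12 vCPU, 36 vCPU left
host 3: place 26 vCPU, 10 vCPU left
host 4: place 26 vCPU, 22 vCPU left
host 3: place 6 vCPU, 4 vCPU left
host 5: place 29 vCPU, 19 vCPU left
host 6: place 36 vCPU, 12 vCPU left
6 hosts × 48 vCPU = 288 vCPU; used 230 vCPU; unused 58 vCPU.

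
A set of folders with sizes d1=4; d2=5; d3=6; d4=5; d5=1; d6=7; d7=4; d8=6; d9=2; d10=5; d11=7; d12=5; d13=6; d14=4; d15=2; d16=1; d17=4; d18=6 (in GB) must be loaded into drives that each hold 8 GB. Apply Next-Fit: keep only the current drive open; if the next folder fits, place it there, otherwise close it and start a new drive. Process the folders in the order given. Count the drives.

14 drives

drive 1: place d1 (4 GB), 4 GB left
drive 2: place d2 (5 GB), 3 GB left
drive 3: place d3 (6 GB), 2 GB left
drive 4: place d4 (5 GB), 3 GB left
drive 4: place d5 (1 GB), 2 GB left
drive 5: place d6 (7 GB), 1 GB left
drive 6: place d7 (4 GB), 4 GB left
drive 7: place d8 (6 GB), 2 GB left
drive 7: place d9 (2 GB), 0 GB left
drive 8: place d10 (5 GB), 3 GB left
drive 9: place d11 (7 GB), 1 GB left
drive 10: place d12 (5 GB), 3 GB left
drive 11: place d13 (6 GB), 2 GB left
drive 12: place d14 (4 GB), 4 GB left
drive 12: place d15 (2 GB), 2 GB left
drive 12: place d16 (1 GB), 1 GB left
drive 13: place d17 (4 GB), 4 GB left
drive 14: place d18 (6 GB), 2 GB left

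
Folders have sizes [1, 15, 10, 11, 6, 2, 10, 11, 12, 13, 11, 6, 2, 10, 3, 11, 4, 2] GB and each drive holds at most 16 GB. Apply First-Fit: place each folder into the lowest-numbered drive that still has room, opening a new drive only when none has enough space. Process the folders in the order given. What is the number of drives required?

10

1 GB → drive 1 (remaining 15 GB)
15 GB → drive 1 (remaining 0 GB)
10 GB → drive 2 (remaining 6 GB)
11 GB → drive 3 (remaining 5 GB)
6 GB → drive 2 (remaining 0 GB)
2 GB → drive 3 (remaining 3 GB)
10 GB → drive 4 (remaining 6 GB)
11 GB → drive 5 (remaining 5 GB)
12 GB → drive 6 (remaining 4 GB)
13 GB → drive 7 (remaining 3 GB)
11 GB → drive 8 (remaining 5 GB)
6 GB → drive 4 (remaining 0 GB)
2 GB → drive 3 (remaining 1 GB)
10 GB → drive 9 (remaining 6 GB)
3 GB → drive 5 (remaining 2 GB)
11 GB → drive 10 (remaining 5 GB)
4 GB → drive 6 (remaining 0 GB)
2 GB → drive 5 (remaining 0 GB)
Final drives: [1,15] [10,6] [11,2,2] [10,6] [11,3,2] [12,4] [13] [11] [10] [11].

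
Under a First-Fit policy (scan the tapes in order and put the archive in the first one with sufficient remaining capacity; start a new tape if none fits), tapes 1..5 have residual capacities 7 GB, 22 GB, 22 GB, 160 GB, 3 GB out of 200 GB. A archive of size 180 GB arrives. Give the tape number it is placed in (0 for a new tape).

No tape has ≥ 180 GB free, so a new tape is opened.

0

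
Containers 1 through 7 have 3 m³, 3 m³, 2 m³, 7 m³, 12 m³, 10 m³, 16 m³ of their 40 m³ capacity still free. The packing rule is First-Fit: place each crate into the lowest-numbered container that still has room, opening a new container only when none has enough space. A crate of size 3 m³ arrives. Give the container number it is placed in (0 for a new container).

1

Containers with room: container 1 (3 m³), container 2 (3 m³), container 4 (7 m³), container 5 (12 m³), container 6 (10 m³), container 7 (16 m³).
The first with room is container 1.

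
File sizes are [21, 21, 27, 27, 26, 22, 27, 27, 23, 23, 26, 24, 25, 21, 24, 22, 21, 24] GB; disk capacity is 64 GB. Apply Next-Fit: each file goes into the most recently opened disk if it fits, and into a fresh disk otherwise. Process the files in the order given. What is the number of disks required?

Put 21 GB in disk 1; 43 GB remain.
Put 21 GB in disk 1; 22 GB remain.
Put 27 GB in disk 2; 37 GB remain.
Put 27 GB in disk 2; 10 GB remain.
Put 26 GB in disk 3; 38 GB remain.
Put 22 GB in disk 3; 16 GB remain.
Put 27 GB in disk 4; 37 GB remain.
Put 27 GB in disk 4; 10 GB remain.
Put 23 GB in disk 5; 41 GB remain.
Put 23 GB in disk 5; 18 GB remain.
Put 26 GB in disk 6; 38 GB remain.
Put 24 GB in disk 6; 14 GB remain.
Put 25 GB in disk 7; 39 GB remain.
Put 21 GB in disk 7; 18 GB remain.
Put 24 GB in disk 8; 40 GB remain.
Put 22 GB in disk 8; 18 GB remain.
Put 21 GB in disk 9; 43 GB remain.
Put 24 GB in disk 9; 19 GB remain.
Final disks: [21,21] [27,27] [26,22] [27,27] [23,23] [26,24] [25,21] [24,22] [21,24].

9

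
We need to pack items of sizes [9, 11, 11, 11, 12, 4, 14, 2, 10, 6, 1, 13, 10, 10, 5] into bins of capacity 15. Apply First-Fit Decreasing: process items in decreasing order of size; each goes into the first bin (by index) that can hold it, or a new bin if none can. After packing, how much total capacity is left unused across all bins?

21

Sorted descending: 14, 13, 12, 11, 11, 11, 10, 10, 10, 9, 6, 5, 4, 2, 1.
bin 1: place 14, 1 left
bin 2: place 13, 2 left
bin 3: place 12, 3 left
bin 4: place 11, 4 left
bin 5: place 11, 4 left
bin 6: place 11, 4 left
bin 7: place 10, 5 left
bin 8: place 10, 5 left
bin 9: place 10, 5 left
bin 10: place 9, 6 left
bin 10: place 6, 0 left
bin 7: place 5, 0 left
bin 4: place 4, 0 left
bin 2: place 2, 0 left
bin 1: place 1, 0 left
10 bins × 15 = 150; used 129; unused 21.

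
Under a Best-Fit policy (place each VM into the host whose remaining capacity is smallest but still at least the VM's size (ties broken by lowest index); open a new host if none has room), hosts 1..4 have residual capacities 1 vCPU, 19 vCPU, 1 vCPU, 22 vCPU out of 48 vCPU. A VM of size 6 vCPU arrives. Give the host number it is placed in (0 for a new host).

Hosts with room: host 2 (19 vCPU), host 4 (22 vCPU).
Tightest fit is host 2 with 19 vCPU free.

2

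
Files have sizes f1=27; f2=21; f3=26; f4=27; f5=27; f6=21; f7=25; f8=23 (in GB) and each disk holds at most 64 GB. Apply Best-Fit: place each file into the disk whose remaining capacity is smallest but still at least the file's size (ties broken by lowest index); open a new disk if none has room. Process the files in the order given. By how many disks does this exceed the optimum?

Best-Fit: [27,21] [26,27] [27,21] [25,23] → 4 disks.
Total size 197 GB; any packing needs at least ⌈197/64⌉ = 4 disks.
So 4 is already optimal.

0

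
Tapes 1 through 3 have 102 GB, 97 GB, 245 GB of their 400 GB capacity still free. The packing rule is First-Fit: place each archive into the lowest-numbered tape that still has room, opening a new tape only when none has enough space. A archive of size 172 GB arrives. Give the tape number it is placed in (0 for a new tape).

3

Tapes with room: tape 3 (245 GB).
The first with room is tape 3.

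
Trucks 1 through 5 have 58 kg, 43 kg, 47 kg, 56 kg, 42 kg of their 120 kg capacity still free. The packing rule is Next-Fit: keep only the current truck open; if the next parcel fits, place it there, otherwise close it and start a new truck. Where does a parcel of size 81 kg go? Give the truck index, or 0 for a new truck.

Next-Fit only looks at truck 5, which has 42 kg free.
81 kg does not fit, so a new truck is opened.

0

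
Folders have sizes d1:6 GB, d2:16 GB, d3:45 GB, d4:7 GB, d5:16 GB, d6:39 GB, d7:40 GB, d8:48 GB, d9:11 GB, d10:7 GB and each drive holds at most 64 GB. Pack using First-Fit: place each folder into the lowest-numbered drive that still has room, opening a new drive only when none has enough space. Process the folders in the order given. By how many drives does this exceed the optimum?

First-Fit: [6,16,7,16,11,7] [45] [39] [40] [48] → 5 drives.
Total size 235 GB; any packing needs at least ⌈235/64⌉ = 4 drives.
An optimal packing achieves that bound: [48,16] [45,16] [40,11,7,6] [39,7] → 4 drives.
Excess: 5 − 4 = 1.

1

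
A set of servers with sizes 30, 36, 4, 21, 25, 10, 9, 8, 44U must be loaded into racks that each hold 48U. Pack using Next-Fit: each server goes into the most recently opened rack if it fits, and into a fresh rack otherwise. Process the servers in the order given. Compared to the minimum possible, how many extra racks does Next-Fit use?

Next-Fit: [30] [36,4] [21,25] [10,9,8] [44] → 5 racks.
Total size 187U; any packing needs at least ⌈187/48⌉ = 4 racks.
An optimal packing achieves that bound: [44,4] [36,10] [30,9,8] [25,21] → 4 racks.
Excess: 5 − 4 = 1.

1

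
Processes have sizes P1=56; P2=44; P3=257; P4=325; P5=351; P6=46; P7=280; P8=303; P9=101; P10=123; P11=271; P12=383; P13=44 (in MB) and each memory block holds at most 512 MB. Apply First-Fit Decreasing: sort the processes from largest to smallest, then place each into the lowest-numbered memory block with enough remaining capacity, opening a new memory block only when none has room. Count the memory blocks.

7

Sorted descending: 383, 351, 325, 303, 280, 271, 257, 123, 101, 56, 46, 44, 44.
memory block 1: place 383 MB, 129 MB left
memory block 2: place 351 MB, 161 MB left
memory block 3: place 325 MB, 187 MB left
memory block 4: place 303 MB, 209 MB left
memory block 5: place 280 MB, 232 MB left
memory block 6: place 271 MB, 241 MB left
memory block 7: place 257 MB, 255 MB left
memory block 1: place 123 MB, 6 MB left
memory block 2: place 101 MB, 60 MB left
memory block 2: place 56 MB, 4 MB left
memory block 3: place 46 MB, 141 MB left
memory block 3: place 44 MB, 97 MB left
memory block 3: place 44 MB, 53 MB left
Final memory blocks: [383,123] [351,101,56] [325,46,44,44] [303] [280] [271] [257].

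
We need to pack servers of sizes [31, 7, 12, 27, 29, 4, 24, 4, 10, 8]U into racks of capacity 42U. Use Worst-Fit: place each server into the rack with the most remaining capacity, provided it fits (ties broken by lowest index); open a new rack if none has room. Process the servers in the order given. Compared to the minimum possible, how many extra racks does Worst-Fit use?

0

Worst-Fit: [31,7] [12,27] [29,4,8] [24,4,10] → 4 racks.
Total size 156U; any packing needs at least ⌈156/42⌉ = 4 racks.
So 4 is already optimal.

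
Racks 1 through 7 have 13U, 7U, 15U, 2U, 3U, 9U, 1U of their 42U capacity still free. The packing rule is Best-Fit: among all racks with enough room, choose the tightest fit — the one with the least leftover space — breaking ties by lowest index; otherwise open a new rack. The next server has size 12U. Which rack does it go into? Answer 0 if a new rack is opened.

Racks with room: rack 1 (13U), rack 3 (15U).
Tightest fit is rack 1 with 13U free.

1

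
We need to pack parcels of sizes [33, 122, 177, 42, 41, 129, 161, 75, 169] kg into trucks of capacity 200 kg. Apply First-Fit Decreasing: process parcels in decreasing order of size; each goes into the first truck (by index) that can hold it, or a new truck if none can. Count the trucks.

6

Sorted descending: 177, 169, 161, 129, 122, 75, 42, 41, 33.
Put 177 kg in truck 1; 23 kg remain.
Put 169 kg in truck 2; 31 kg remain.
Put 161 kg in truck 3; 39 kg remain.
Put 129 kg in truck 4; 71 kg remain.
Put 122 kg in truck 5; 78 kg remain.
Put 75 kg in truck 5; 3 kg remain.
Put 42 kg in truck 4; 29 kg remain.
Put 41 kg in truck 6; 159 kg remain.
Put 33 kg in truck 3; 6 kg remain.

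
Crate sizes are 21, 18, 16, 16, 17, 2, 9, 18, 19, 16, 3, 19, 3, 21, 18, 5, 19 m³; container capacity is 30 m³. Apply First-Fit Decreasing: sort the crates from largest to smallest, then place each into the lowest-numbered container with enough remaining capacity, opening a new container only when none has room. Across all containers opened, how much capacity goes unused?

Sorted descending: 21, 21, 19, 19, 19, 18, 18, 18, 17, 16, 16, 16, 9, 5, 3, 3, 2.
container 1: place 21 m³, 9 m³ left
container 2: place 21 m³, 9 m³ left
container 3: place 19 m³, 11 m³ left
container 4: place 19 m³, 11 m³ left
container 5: place 19 m³, 11 m³ left
container 6: place 18 m³, 12 m³ left
container 7: place 18 m³, 12 m³ left
container 8: place 18 m³, 12 m³ left
container 9: place 17 m³, 13 m³ left
container 10: place 16 m³, 14 m³ left
container 11: place 16 m³, 14 m³ left
container 12: place 16 m³, 14 m³ left
container 1: place 9 m³, 0 m³ left
container 2: place 5 m³, 4 m³ left
container 2: place 3 m³, 1 m³ left
container 3: place 3 m³, 8 m³ left
container 3: place 2 m³, 6 m³ left
12 containers × 30 m³ = 360 m³; used 240 m³; unused 120 m³.

120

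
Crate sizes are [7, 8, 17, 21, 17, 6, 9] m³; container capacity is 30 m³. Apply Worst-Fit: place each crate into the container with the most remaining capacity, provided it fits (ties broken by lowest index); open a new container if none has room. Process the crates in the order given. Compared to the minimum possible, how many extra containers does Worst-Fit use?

Worst-Fit: [7,8,6] [17,9] [21] [17] → 4 containers.
Total size 85 m³; any packing needs at least ⌈85/30⌉ = 3 containers.
An optimal packing achieves that bound: [21,9] [17,8] [17,7,6] → 3 containers.
Excess: 4 − 3 = 1.

1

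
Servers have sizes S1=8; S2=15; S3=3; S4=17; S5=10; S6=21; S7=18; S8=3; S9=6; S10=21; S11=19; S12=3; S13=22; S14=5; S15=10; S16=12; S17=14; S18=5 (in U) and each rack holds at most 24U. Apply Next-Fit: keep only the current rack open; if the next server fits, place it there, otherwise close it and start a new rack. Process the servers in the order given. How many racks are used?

12 racks

rack 1: place S1 (8U), 16U left
rack 1: place S2 (15U), 1U left
rack 2: place S3 (3U), 21U left
rack 2: place S4 (17U), 4U left
rack 3: place S5 (10U), 14U left
rack 4: place S6 (21U), 3U left
rack 5: place S7 (18U), 6U left
rack 5: place S8 (3U), 3U left
rack 6: place S9 (6U), 18U left
rack 7: place S10 (21U), 3U left
rack 8: place S11 (19U), 5U left
rack 8: place S12 (3U), 2U left
rack 9: place S13 (22U), 2U left
rack 10: place S14 (5U), 19U left
rack 10: place S15 (10U), 9U left
rack 11: place S16 (12U), 12U left
rack 12: place S17 (14U), 10U left
rack 12: place S18 (5U), 5U left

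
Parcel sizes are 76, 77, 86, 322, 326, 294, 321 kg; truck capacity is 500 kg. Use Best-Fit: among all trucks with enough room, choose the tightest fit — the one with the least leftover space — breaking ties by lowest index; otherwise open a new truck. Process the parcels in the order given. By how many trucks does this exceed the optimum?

Best-Fit: [76,77,86] [322] [326] [294] [321] → 5 trucks.
Total size 1502 kg; any packing needs at least ⌈1502/500⌉ = 4 trucks.
An optimal packing achieves that bound: [326,86,77] [322,76] [321] [294] → 4 trucks.
Excess: 5 − 4 = 1.

1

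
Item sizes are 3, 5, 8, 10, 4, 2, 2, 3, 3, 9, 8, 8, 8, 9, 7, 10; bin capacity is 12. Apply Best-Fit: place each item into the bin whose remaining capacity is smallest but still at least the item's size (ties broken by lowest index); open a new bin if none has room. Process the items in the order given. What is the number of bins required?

11

Put 3 in bin 1; 9 remain.
Put 5 in bin 1; 4 remain.
Put 8 in bin 2; 4 remain.
Put 10 in bin 3; 2 remain.
Put 4 in bin 1; 0 remain.
Put 2 in bin 3; 0 remain.
Put 2 in bin 2; 2 remain.
Put 3 in bin 4; 9 remain.
Put 3 in bin 4; 6 remain.
Put 9 in bin 5; 3 remain.
Put 8 in bin 6; 4 remain.
Put 8 in bin 7; 4 remain.
Put 8 in bin 8; 4 remain.
Put 9 in bin 9; 3 remain.
Put 7 in bin 10; 5 remain.
Put 10 in bin 11; 2 remain.
Final bins: [3,5,4] [8,2] [10,2] [3,3] [9] [8] [8] [8] [9] [7] [10].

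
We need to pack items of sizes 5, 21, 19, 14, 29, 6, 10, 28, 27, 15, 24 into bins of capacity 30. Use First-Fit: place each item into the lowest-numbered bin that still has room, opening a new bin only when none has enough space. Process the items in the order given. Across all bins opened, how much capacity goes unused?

bin 1: place 5, 25 left
bin 1: place 21, 4 left
bin 2: place 19, 11 left
bin 3: place 14, 16 left
bin 4: place 29, 1 left
bin 2: place 6, 5 left
bin 3: place 10, 6 left
bin 5: place 28, 2 left
bin 6: place 27, 3 left
bin 7: place 15, 15 left
bin 8: place 24, 6 left
8 bins × 30 = 240; used 198; unused 42.

42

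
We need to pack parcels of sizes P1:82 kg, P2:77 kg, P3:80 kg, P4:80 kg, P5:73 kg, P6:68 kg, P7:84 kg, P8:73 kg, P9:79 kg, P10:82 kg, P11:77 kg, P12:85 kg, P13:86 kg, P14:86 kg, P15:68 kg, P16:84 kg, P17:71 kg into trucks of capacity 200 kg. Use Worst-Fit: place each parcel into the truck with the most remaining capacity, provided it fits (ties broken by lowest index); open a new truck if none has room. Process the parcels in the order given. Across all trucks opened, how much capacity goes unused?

465

truck 1: place P1 (82 kg), 118 kg left
truck 1: place P2 (77 kg), 41 kg left
truck 2: place P3 (80 kg), 120 kg left
truck 2: place P4 (80 kg), 40 kg left
truck 3: place P5 (73 kg), 127 kg left
truck 3: place P6 (68 kg), 59 kg left
truck 4: place P7 (84 kg), 116 kg left
truck 4: place P8 (73 kg), 43 kg left
truck 5: place P9 (79 kg), 121 kg left
truck 5: place P10 (82 kg), 39 kg left
truck 6: place P11 (77 kg), 123 kg left
truck 6: place P12 (85 kg), 38 kg left
truck 7: place P13 (86 kg), 114 kg left
truck 7: place P14 (86 kg), 28 kg left
truck 8: place P15 (68 kg), 132 kg left
truck 8: place P16 (84 kg), 48 kg left
truck 9: place P17 (71 kg), 129 kg left
9 trucks × 200 kg = 1800 kg; used 1335 kg; unused 465 kg.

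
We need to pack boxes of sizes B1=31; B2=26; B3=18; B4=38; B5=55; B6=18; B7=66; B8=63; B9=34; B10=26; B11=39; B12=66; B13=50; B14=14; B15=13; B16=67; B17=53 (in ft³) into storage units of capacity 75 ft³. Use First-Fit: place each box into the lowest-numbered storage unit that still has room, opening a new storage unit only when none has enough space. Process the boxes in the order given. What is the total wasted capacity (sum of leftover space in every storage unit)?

storage unit 1: place B1 (31 ft³), 44 ft³ left
storage unit 1: place B2 (26 ft³), 18 ft³ left
storage unit 1: place B3 (18 ft³), 0 ft³ left
storage unit 2: place B4 (38 ft³), 37 ft³ left
storage unit 3: place B5 (55 ft³), 20 ft³ left
storage unit 2: place B6 (18 ft³), 19 ft³ left
storage unit 4: place B7 (66 ft³), 9 ft³ left
storage unit 5: place B8 (63 ft³), 12 ft³ left
storage unit 6: place B9 (34 ft³), 41 ft³ left
storage unit 6: place B10 (26 ft³), 15 ft³ left
storage unit 7: place B11 (39 ft³), 36 ft³ left
storage unit 8: place B12 (66 ft³), 9 ft³ left
storage unit 9: place B13 (50 ft³), 25 ft³ left
storage unit 2: place B14 (14 ft³), 5 ft³ left
storage unit 3: place B15 (13 ft³), 7 ft³ left
storage unit 10: place B16 (67 ft³), 8 ft³ left
storage unit 11: place B17 (53 ft³), 22 ft³ left
11 storage units × 75 ft³ = 825 ft³; used 677 ft³; unused 148 ft³.

148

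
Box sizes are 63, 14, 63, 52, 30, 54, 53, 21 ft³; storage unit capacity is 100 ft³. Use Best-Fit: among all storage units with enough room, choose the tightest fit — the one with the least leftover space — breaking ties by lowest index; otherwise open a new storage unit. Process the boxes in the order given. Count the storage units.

storage unit 1: place 63 ft³, 37 ft³ left
storage unit 1: place 14 ft³, 23 ft³ left
storage unit 2: place 63 ft³, 37 ft³ left
storage unit 3: place 52 ft³, 48 ft³ left
storage unit 2: place 30 ft³, 7 ft³ left
storage unit 4: place 54 ft³, 46 ft³ left
storage unit 5: place 53 ft³, 47 ft³ left
storage unit 1: place 21 ft³, 2 ft³ left

5 storage units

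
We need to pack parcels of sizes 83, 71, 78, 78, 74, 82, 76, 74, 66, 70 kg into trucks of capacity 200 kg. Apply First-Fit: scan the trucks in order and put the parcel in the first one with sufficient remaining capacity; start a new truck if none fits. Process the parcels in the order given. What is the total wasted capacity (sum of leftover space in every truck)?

83 kg → truck 1 (remaining 117 kg)
71 kg → truck 1 (remaining 46 kg)
78 kg → truck 2 (remaining 122 kg)
78 kg → truck 2 (remaining 44 kg)
74 kg → truck 3 (remaining 126 kg)
82 kg → truck 3 (remaining 44 kg)
76 kg → truck 4 (remaining 124 kg)
74 kg → truck 4 (remaining 50 kg)
66 kg → truck 5 (remaining 134 kg)
70 kg → truck 5 (remaining 64 kg)
5 trucks × 200 kg = 1000 kg; used 752 kg; unused 248 kg.

248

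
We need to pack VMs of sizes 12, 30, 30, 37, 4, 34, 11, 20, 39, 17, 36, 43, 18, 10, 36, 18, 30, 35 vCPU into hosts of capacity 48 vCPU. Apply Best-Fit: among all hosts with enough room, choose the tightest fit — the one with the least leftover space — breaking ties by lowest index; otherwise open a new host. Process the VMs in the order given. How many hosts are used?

11 hosts

Put 12 vCPU in host 1; 36 vCPU remain.
Put 30 vCPU in host 1; 6 vCPU remain.
Put 30 vCPU in host 2; 18 vCPU remain.
Put 37 vCPU in host 3; 11 vCPU remain.
Put 4 vCPU in host 1; 2 vCPU remain.
Put 34 vCPU in host 4; 14 vCPU remain.
Put 11 vCPU in host 3; 0 vCPU remain.
Put 20 vCPU in host 5; 28 vCPU remain.
Put 39 vCPU in host 6; 9 vCPU remain.
Put 17 vCPU in host 2; 1 vCPU remain.
Put 36 vCPU in host 7; 12 vCPU remain.
Put 43 vCPU in host 8; 5 vCPU remain.
Put 18 vCPU in host 5; 10 vCPU remain.
Put 10 vCPU in host 5; 0 vCPU remain.
Put 36 vCPU in host 9; 12 vCPU remain.
Put 18 vCPU in host 10; 30 vCPU remain.
Put 30 vCPU in host 10; 0 vCPU remain.
Put 35 vCPU in host 11; 13 vCPU remain.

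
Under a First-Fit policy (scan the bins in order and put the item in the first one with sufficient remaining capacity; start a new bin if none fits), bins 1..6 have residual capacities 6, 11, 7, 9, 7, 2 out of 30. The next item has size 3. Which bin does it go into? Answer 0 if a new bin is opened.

Bins with room: bin 1 (6), bin 2 (11), bin 3 (7), bin 4 (9), bin 5 (7).
The first with room is bin 1.

1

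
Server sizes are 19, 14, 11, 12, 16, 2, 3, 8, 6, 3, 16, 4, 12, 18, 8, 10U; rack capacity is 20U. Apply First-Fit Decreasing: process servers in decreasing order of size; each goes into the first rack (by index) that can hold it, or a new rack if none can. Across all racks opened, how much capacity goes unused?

18

Sorted descending: 19, 18, 16, 16, 14, 12, 12, 11, 10, 8, 8, 6, 4, 3, 3, 2.
rack 1: place 19U, 1U left
rack 2: place 18U, 2U left
rack 3: place 16U, 4U left
rack 4: place 16U, 4U left
rack 5: place 14U, 6U left
rack 6: place 12U, 8U left
rack 7: place 12U, 8U left
rack 8: place 11U, 9U left
rack 9: place 10U, 10U left
rack 6: place 8U, 0U left
rack 7: place 8U, 0U left
rack 5: place 6U, 0U left
rack 3: place 4U, 0U left
rack 4: place 3U, 1U left
rack 8: place 3U, 6U left
rack 2: place 2U, 0U left
9 racks × 20U = 180U; used 162U; unused 18U.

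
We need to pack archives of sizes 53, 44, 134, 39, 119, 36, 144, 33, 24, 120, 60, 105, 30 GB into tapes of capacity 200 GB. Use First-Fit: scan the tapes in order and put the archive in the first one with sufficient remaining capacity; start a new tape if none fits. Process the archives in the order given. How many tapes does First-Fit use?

6 tapes

53 GB → tape 1 (remaining 147 GB)
44 GB → tape 1 (remaining 103 GB)
134 GB → tape 2 (remaining 66 GB)
39 GB → tape 1 (remaining 64 GB)
119 GB → tape 3 (remaining 81 GB)
36 GB → tape 1 (remaining 28 GB)
144 GB → tape 4 (remaining 56 GB)
33 GB → tape 2 (remaining 33 GB)
24 GB → tape 1 (remaining 4 GB)
120 GB → tape 5 (remaining 80 GB)
60 GB → tape 3 (remaining 21 GB)
105 GB → tape 6 (remaining 95 GB)
30 GB → tape 2 (remaining 3 GB)
Final tapes: [53,44,39,36,24] [134,33,30] [119,60] [144] [120] [105].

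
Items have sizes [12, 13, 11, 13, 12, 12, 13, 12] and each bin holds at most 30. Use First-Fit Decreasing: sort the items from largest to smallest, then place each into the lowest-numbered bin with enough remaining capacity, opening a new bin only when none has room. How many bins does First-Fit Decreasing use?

4

Sorted descending: 13, 13, 13, 12, 12, 12, 12, 11.
Put 13 in bin 1; 17 remain.
Put 13 in bin 1; 4 remain.
Put 13 in bin 2; 17 remain.
Put 12 in bin 2; 5 remain.
Put 12 in bin 3; 18 remain.
Put 12 in bin 3; 6 remain.
Put 12 in bin 4; 18 remain.
Put 11 in bin 4; 7 remain.
Final bins: [13,13] [13,12] [12,12] [12,11].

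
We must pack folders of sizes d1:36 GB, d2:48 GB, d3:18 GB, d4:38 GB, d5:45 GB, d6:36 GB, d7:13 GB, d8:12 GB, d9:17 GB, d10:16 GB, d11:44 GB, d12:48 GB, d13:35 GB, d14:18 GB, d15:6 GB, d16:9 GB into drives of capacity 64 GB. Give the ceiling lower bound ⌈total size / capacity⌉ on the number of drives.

7

Total size = 36 + 48 + 18 + 38 + 45 + 36 + 13 + 12 + 17 + 16 + 44 + 48 + 35 + 18 + 6 + 9 = 439 GB.
⌈439 / 64⌉ = 7.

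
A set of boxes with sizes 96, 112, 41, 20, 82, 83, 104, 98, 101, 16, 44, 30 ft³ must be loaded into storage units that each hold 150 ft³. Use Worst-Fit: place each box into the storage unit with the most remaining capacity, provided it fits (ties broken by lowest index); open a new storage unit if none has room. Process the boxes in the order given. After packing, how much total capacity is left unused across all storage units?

223

storage unit 1: place 96 ft³, 54 ft³ left
storage unit 2: place 112 ft³, 38 ft³ left
storage unit 1: place 41 ft³, 13 ft³ left
storage unit 2: place 20 ft³, 18 ft³ left
storage unit 3: place 82 ft³, 68 ft³ left
storage unit 4: place 83 ft³, 67 ft³ left
storage unit 5: place 104 ft³, 46 ft³ left
storage unit 6: place 98 ft³, 52 ft³ left
storage unit 7: place 101 ft³, 49 ft³ left
storage unit 3: place 16 ft³, 52 ft³ left
storage unit 4: place 44 ft³, 23 ft³ left
storage unit 3: place 30 ft³, 22 ft³ left
7 storage units × 150 ft³ = 1050 ft³; used 827 ft³; unused 223 ft³.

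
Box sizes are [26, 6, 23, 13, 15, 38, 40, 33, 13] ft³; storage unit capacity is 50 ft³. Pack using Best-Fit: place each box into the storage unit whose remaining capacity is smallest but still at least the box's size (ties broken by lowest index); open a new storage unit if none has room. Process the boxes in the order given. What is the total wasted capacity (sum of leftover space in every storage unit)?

Put 26 ft³ in storage unit 1; 24 ft³ remain.
Put 6 ft³ in storage unit 1; 18 ft³ remain.
Put 23 ft³ in storage unit 2; 27 ft³ remain.
Put 13 ft³ in storage unit 1; 5 ft³ remain.
Put 15 ft³ in storage unit 2; 12 ft³ remain.
Put 38 ft³ in storage unit 3; 12 ft³ remain.
Put 40 ft³ in storage unit 4; 10 ft³ remain.
Put 33 ft³ in storage unit 5; 17 ft³ remain.
Put 13 ft³ in storage unit 5; 4 ft³ remain.
5 storage units × 50 ft³ = 250 ft³; used 207 ft³; unused 43 ft³.

43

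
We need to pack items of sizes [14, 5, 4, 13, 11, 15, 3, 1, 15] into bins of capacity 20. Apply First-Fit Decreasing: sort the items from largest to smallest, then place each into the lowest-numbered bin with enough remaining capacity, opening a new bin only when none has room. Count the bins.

5

Sorted descending: 15, 15, 14, 13, 11, 5, 4, 3, 1.
bin 1: place 15, 5 left
bin 2: place 15, 5 left
bin 3: place 14, 6 left
bin 4: place 13, 7 left
bin 5: place 11, 9 left
bin 1: place 5, 0 left
bin 2: place 4, 1 left
bin 3: place 3, 3 left
bin 2: place 1, 0 left
Final bins: [15,5] [15,4,1] [14,3] [13] [11].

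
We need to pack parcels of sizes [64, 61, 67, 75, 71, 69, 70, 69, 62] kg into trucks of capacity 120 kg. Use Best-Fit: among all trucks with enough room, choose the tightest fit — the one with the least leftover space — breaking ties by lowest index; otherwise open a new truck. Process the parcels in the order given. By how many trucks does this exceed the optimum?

Best-Fit: [64] [61] [67] [75] [71] [69] [70] [69] [62] → 9 trucks.
9 parcels exceed 60 kg (half the capacity), and no two of those can share a truck, so at least 9 trucks are needed.
So 9 is already optimal.

0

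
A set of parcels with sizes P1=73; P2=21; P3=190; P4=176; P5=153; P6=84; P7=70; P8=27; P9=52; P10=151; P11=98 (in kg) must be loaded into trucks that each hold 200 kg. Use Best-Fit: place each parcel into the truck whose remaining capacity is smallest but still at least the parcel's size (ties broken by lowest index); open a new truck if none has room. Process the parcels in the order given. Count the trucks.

7 trucks

Put P1 (73 kg) in truck 1; 127 kg remain.
Put P2 (21 kg) in truck 1; 106 kg remain.
Put P3 (190 kg) in truck 2; 10 kg remain.
Put P4 (176 kg) in truck 3; 24 kg remain.
Put P5 (153 kg) in truck 4; 47 kg remain.
Put P6 (84 kg) in truck 1; 22 kg remain.
Put P7 (70 kg) in truck 5; 130 kg remain.
Put P8 (27 kg) in truck 4; 20 kg remain.
Put P9 (52 kg) in truck 5; 78 kg remain.
Put P10 (151 kg) in truck 6; 49 kg remain.
Put P11 (98 kg) in truck 7; 102 kg remain.
Final trucks: [73,21,84] [190] [176] [153,27] [70,52] [151] [98].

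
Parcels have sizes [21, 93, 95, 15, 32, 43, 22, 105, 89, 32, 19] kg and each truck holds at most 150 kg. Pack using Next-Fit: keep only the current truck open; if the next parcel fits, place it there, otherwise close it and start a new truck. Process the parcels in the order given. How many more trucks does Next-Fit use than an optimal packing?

Next-Fit: [21,93] [95,15,32] [43,22] [105] [89,32,19] → 5 trucks.
Total size 566 kg; any packing needs at least ⌈566/150⌉ = 4 trucks.
An optimal packing achieves that bound: [105,43] [95,32,22] [93,32,21] [89,19,15] → 4 trucks.
Excess: 5 − 4 = 1.

1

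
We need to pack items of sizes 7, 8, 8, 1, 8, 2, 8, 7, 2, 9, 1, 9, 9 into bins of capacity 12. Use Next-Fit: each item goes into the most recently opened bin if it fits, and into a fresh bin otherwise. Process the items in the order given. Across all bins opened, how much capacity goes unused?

7 → bin 1 (remaining 5)
8 → bin 2 (remaining 4)
8 → bin 3 (remaining 4)
1 → bin 3 (remaining 3)
8 → bin 4 (remaining 4)
2 → bin 4 (remaining 2)
8 → bin 5 (remaining 4)
7 → bin 6 (remaining 5)
2 → bin 6 (remaining 3)
9 → bin 7 (remaining 3)
1 → bin 7 (remaining 2)
9 → bin 8 (remaining 3)
9 → bin 9 (remaining 3)
9 bins × 12 = 108; used 79; unused 29.

29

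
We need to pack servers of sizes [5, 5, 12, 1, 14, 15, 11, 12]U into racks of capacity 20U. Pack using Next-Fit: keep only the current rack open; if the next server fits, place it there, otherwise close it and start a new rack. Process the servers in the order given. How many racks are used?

6

Put 5U in rack 1; 15U remain.
Put 5U in rack 1; 10U remain.
Put 12U in rack 2; 8U remain.
Put 1U in rack 2; 7U remain.
Put 14U in rack 3; 6U remain.
Put 15U in rack 4; 5U remain.
Put 11U in rack 5; 9U remain.
Put 12U in rack 6; 8U remain.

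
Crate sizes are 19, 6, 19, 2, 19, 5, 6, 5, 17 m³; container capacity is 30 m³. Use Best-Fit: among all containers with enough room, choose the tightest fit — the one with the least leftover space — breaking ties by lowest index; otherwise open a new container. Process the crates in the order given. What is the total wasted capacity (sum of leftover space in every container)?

Put 19 m³ in container 1; 11 m³ remain.
Put 6 m³ in container 1; 5 m³ remain.
Put 19 m³ in container 2; 11 m³ remain.
Put 2 m³ in container 1; 3 m³ remain.
Put 19 m³ in container 3; 11 m³ remain.
Put 5 m³ in container 2; 6 m³ remain.
Put 6 m³ in container 2; 0 m³ remain.
Put 5 m³ in container 3; 6 m³ remain.
Put 17 m³ in container 4; 13 m³ remain.
4 containers × 30 m³ = 120 m³; used 98 m³; unused 22 m³.

22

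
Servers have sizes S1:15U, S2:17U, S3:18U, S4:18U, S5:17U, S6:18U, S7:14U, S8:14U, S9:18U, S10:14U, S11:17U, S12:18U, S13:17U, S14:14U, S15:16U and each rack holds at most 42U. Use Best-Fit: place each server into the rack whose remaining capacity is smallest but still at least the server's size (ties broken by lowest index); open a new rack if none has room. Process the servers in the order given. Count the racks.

7

S1 (15U) → rack 1 (remaining 27U)
S2 (17U) → rack 1 (remaining 10U)
S3 (18U) → rack 2 (remaining 24U)
S4 (18U) → rack 2 (remaining 6U)
S5 (17U) → rack 3 (remaining 25U)
S6 (18U) → rack 3 (remaining 7U)
S7 (14U) → rack 4 (remaining 28U)
S8 (14U) → rack 4 (remaining 14U)
S9 (18U) → rack 5 (remaining 24U)
S10 (14U) → rack 4 (remaining 0U)
S11 (17U) → rack 5 (remaining 7U)
S12 (18U) → rack 6 (remaining 24U)
S13 (17U) → rack 6 (remaining 7U)
S14 (14U) → rack 7 (remaining 28U)
S15 (16U) → rack 7 (remaining 12U)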